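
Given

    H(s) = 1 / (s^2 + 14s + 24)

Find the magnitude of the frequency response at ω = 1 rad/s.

|H(j1)| ≈ 0.03714

Substitute s = j1: numerator = 1, denominator = 23 + j14.
|H(j1)| = |1| / |23 + j14| = 1 / 26.926 ≈ 0.03714.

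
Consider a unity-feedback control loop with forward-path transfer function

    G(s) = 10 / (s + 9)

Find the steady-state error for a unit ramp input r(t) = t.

e_ss = ∞

G(s) has no poles at the origin.
This is a Type 0 system; Kv = lim_{s→0} s·G(s) = 0, so the steady-state error for a ramp input is infinite.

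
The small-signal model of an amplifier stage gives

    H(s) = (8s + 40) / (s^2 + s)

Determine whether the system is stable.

The denominator s^2 + s factors as s(s + 1), giving poles at s = 0, -1.
Since the simple pole(s) at s = 0 lie on the jω-axis with none in the right half-plane, the system is marginally stable.

marginally stable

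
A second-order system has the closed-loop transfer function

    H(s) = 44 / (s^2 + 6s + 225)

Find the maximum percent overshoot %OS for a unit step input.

Comparing s^2 + 6s + 225 to s^2 + 2ζωₙs + ωₙ²: ωₙ = 15 rad/s and ζ = 6/(2·15) = 0.2.
%OS = 100·exp(−πζ/√(1−ζ²)) = 100·exp(−π·0.2/√(1−0.2²)) ≈ 52.7%.

%OS ≈ 52.7%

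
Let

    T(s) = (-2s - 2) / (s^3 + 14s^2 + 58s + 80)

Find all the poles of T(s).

s = -8, -3 + j, -3 - j

The poles are the roots of the denominator s^3 + 14s^2 + 58s + 80 = 0.
Trying s = -8: the polynomial evaluates to 0, so (s + 8) is a factor.
Dividing out leaves s^2 + 6s + 10 = 0.
The quadratic formula then gives s = -3 ± 1j.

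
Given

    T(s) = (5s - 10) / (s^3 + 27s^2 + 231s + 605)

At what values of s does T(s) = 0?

Set the numerator to zero: 5s - 10 = 0, i.e. 5·(s - 2) = 0.
So s = 2.

s = 2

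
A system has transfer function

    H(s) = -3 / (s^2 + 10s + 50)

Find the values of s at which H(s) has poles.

s = -5 ± 5j

The poles are the roots of the denominator s^2 + 10s + 50 = 0.
Using the quadratic formula: s = (-10 ± √(-100))/2 = -5 ± 5j.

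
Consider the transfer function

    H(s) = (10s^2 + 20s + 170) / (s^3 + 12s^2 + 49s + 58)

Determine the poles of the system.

The poles are the roots of the denominator s^3 + 12s^2 + 49s + 58 = 0.
Trying s = -2: the polynomial evaluates to 0, so (s + 2) is a factor.
Dividing out leaves s^2 + 10s + 29 = 0.
The quadratic formula then gives s = -5 ± 2j.

s = -5 ± 2j, -2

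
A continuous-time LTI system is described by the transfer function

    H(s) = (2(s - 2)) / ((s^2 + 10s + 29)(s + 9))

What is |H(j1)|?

Substitute s = j1: numerator = -4 + j2, denominator = 242 + j118.
|H(j1)| = |-4 + j2| / |242 + j118| = 4.4721 / 269.24 ≈ 0.01661.

|H(j1)| ≈ 0.01661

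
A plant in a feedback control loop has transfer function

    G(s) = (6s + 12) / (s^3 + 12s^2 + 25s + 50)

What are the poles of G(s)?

The poles are the roots of the denominator s^3 + 12s^2 + 25s + 50 = 0.
Trying s = -10: the polynomial evaluates to 0, so (s + 10) is a factor.
Dividing out leaves s^2 + 2s + 5 = 0.
The quadratic formula then gives s = -1 ± 2j.

s = -1 ± 2j, -10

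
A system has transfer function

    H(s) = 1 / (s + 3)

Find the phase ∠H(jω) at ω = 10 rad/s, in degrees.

∠H(j10) ≈ -73.30°

At s = j10: numerator = 1, denominator = 3 + j10.
∠H = ∠num − ∠den = 0° − (73.301°) = -73.30°.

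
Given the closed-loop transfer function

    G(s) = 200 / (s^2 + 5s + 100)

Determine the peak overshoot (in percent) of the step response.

Comparing s^2 + 5s + 100 to s^2 + 2ζωₙs + ωₙ²: ωₙ = 10 rad/s and ζ = 5/(2·10) = 0.25.
%OS = 100·exp(−πζ/√(1−ζ²)) = 100·exp(−π·0.25/√(1−0.25²)) ≈ 44.4%.

%OS ≈ 44.4%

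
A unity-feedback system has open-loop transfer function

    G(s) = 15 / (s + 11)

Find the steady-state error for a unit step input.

G(s) has no poles at the origin.
This is a Type 0 system. Kp = lim_{s→0} G(s) = 15/11.
e_ss = 1/(1 + Kp) = 1/(1 + 15/11) = 11/26 ≈ 0.4231.

e_ss = 0.4231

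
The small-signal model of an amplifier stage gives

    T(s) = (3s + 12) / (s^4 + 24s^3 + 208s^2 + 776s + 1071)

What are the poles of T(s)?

The poles are the roots of the denominator s^4 + 24s^3 + 208s^2 + 776s + 1071 = 0.
Trying s = -7: the polynomial evaluates to 0, so (s + 7) is a factor.
Dividing out leaves s^3 + 17s^2 + 89s + 153 = 0.
This factors further as (s^2 + 8s + 17)(s + 9) = 0.

s = -4 + j, -4 - j, -7, -9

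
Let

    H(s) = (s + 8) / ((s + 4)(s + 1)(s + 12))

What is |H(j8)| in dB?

Substitute s = j8: numerator = 8 + j8, denominator = -1040.
|H(j8)| = |8 + j8| / |-1040| = 11.314 / 1040 ≈ 0.01088.
In decibels: 20·log₁₀(0.01088) ≈ -39.3 dB.

|H(j8)|_dB ≈ -39.3 dB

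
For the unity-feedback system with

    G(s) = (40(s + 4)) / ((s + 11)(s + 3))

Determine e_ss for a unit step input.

e_ss = 0.1710

G(s) has no poles at the origin.
This is a Type 0 system. Kp = lim_{s→0} G(s) = 160/33.
e_ss = 1/(1 + Kp) = 1/(1 + 160/33) = 33/193 ≈ 0.1710.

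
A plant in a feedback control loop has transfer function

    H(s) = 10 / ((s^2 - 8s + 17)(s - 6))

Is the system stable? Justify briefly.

unstable

The poles can be read from the denominator factors: s = 4 ± j, 6.
Since the pole(s) at s = 4 ± j, 6 lie in the right half-plane, the system is unstable.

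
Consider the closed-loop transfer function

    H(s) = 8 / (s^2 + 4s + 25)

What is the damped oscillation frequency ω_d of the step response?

Comparing s^2 + 4s + 25 to s^2 + 2ζωₙs + ωₙ²: ωₙ = 5 rad/s and ζ = 4/(2·5) = 0.4.
ζωₙ = 4/2 = 2, so ω_d = ωₙ√(1−ζ²) = √(ωₙ² − (ζωₙ)²) = √(25 − 2²) = √21 ≈ 4.583 rad/s.

ω_d ≈ 4.583 rad/s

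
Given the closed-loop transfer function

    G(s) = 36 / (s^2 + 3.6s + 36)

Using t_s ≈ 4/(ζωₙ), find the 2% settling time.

Comparing s^2 + 3.6s + 36 to s^2 + 2ζωₙs + ωₙ²: ωₙ = 6 rad/s and ζ = 3.6/(2·6) = 0.3.
ζωₙ = 3.6/2 = 1.8, so t_s ≈ 4/(ζωₙ) = 4/1.8 ≈ 2.222 s.

t_s ≈ 2.222 s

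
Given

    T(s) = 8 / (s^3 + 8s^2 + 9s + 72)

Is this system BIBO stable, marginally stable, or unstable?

The denominator s^3 + 8s^2 + 9s + 72 factors as (s^2 + 9)(s + 8), giving poles at s = ±3j, -8.
Since the simple pole(s) at s = ±3j lie on the jω-axis with none in the right half-plane, the system is marginally stable.

marginally stable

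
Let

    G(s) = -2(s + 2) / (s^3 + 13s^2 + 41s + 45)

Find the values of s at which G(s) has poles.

s = -2 + j, -2 - j, -9

The poles are the roots of the denominator s^3 + 13s^2 + 41s + 45 = 0.
Trying s = -9: the polynomial evaluates to 0, so (s + 9) is a factor.
Dividing out leaves s^2 + 4s + 5 = 0.
The quadratic formula then gives s = -2 ± 1j.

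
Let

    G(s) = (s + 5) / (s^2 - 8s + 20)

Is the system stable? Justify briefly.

unstable

The denominator s^2 - 8s + 20 factors as (s^2 - 8s + 20), giving poles at s = 4 ± 2j.
Since the pole(s) at s = 4 ± 2j lie in the right half-plane, the system is unstable.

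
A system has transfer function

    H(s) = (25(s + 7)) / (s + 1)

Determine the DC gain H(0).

At s = 0 each factor (s + a) contributes a and each (s^2 + bs + c) contributes c.
H(0) = 25·(7) / ((1)) = 175/1 = 175.

H(0) = 175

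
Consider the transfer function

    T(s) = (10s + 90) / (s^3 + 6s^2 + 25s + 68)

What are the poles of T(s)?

s = -1 ± 4j, -4

The poles are the roots of the denominator s^3 + 6s^2 + 25s + 68 = 0.
Trying s = -4: the polynomial evaluates to 0, so (s + 4) is a factor.
Dividing out leaves s^2 + 2s + 17 = 0.
The quadratic formula then gives s = -1 ± 4j.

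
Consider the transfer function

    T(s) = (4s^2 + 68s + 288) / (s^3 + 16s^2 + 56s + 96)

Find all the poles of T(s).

The poles are the roots of the denominator s^3 + 16s^2 + 56s + 96 = 0.
Trying s = -12: the polynomial evaluates to 0, so (s + 12) is a factor.
Dividing out leaves s^2 + 4s + 8 = 0.
The quadratic formula then gives s = -2 ± 2j.

s = -2 + 2j, -2 - 2j, -12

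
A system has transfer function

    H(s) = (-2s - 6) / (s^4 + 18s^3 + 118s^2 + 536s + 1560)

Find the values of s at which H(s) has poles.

s = -1 ± 5j, -6, -10

The poles are the roots of the denominator s^4 + 18s^3 + 118s^2 + 536s + 1560 = 0.
Trying s = -6: the polynomial evaluates to 0, so (s + 6) is a factor.
Dividing out leaves s^3 + 12s^2 + 46s + 260 = 0.
This factors further as (s^2 + 2s + 26)(s + 10) = 0.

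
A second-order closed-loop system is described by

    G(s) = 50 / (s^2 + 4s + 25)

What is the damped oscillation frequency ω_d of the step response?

ω_d ≈ 4.583 rad/s

Comparing s^2 + 4s + 25 to s^2 + 2ζωₙs + ωₙ²: ωₙ = 5 rad/s and ζ = 4/(2·5) = 0.4.
ζωₙ = 4/2 = 2, so ω_d = ωₙ√(1−ζ²) = √(ωₙ² − (ζωₙ)²) = √(25 − 2²) = √21 ≈ 4.583 rad/s.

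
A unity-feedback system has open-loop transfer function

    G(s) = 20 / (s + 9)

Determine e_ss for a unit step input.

e_ss = 0.3103

G(s) has no poles at the origin.
This is a Type 0 system. Kp = lim_{s→0} G(s) = 20/9.
e_ss = 1/(1 + Kp) = 1/(1 + 20/9) = 9/29 ≈ 0.3103.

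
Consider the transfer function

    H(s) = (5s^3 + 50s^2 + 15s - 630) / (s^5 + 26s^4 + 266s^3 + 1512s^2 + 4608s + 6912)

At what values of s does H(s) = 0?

s = -6, 3, -7

Set the numerator to zero: 5s^3 + 50s^2 + 15s - 630 = 0, i.e. 5·(s^3 + 10s^2 + 3s - 126) = 0.
Factoring: (s + 6)(s - 3)(s + 7) = 0.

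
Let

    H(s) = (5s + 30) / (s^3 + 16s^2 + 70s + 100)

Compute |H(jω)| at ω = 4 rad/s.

Substitute s = j4: numerator = 30 + j20, denominator = -156 + j216.
|H(j4)| = |30 + j20| / |-156 + j216| = 36.056 / 266.44 ≈ 0.1353.

|H(j4)| ≈ 0.1353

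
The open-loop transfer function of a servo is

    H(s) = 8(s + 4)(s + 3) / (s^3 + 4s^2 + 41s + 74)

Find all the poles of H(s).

s = -1 ± 6j, -2

The poles are the roots of the denominator s^3 + 4s^2 + 41s + 74 = 0.
Trying s = -2: the polynomial evaluates to 0, so (s + 2) is a factor.
Dividing out leaves s^2 + 2s + 37 = 0.
The quadratic formula then gives s = -1 ± 6j.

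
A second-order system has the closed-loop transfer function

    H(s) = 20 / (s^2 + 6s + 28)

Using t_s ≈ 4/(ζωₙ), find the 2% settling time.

Comparing s^2 + 6s + 28 to s^2 + 2ζωₙs + ωₙ²: ωₙ = √28 ≈ 5.292 rad/s and ζ = 6/(2·√28) ≈ 0.5669.
ζωₙ = 6/2 = 3, so t_s ≈ 4/(ζωₙ) = 4/3 ≈ 1.333 s.

t_s ≈ 1.333 s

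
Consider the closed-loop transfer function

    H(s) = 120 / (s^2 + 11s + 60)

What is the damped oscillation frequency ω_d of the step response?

Comparing s^2 + 11s + 60 to s^2 + 2ζωₙs + ωₙ²: ωₙ = √60 ≈ 7.746 rad/s and ζ = 11/(2·√60) ≈ 0.7100.
ζωₙ = 11/2 = 5.5, so ω_d = ωₙ√(1−ζ²) = √(ωₙ² − (ζωₙ)²) = √(60 − 5.5²) = √29.75 ≈ 5.454 rad/s.

ω_d ≈ 5.454 rad/s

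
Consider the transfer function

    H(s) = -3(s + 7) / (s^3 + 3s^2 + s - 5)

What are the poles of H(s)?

s = -2 ± j, 1

The poles are the roots of the denominator s^3 + 3s^2 + s - 5 = 0.
Trying s = 1: the polynomial evaluates to 0, so (s - 1) is a factor.
Dividing out leaves s^2 + 4s + 5 = 0.
The quadratic formula then gives s = -2 ± 1j.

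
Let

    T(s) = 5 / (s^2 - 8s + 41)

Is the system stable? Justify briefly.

unstable

The denominator s^2 - 8s + 41 factors as (s^2 - 8s + 41), giving poles at s = 4 ± 5j.
Since the pole(s) at s = 4 + 5j, 4 - 5j lie in the right half-plane, the system is unstable.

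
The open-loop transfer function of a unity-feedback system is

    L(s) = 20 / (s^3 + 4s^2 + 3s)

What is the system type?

Factor s from the denominator: s^3 + 4s^2 + 3s = s·(s^2 + 4s + 3).
There is 1 pole at the origin, so the system is Type 1.

Type 1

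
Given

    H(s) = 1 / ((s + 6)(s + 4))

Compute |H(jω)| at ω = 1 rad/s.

Substitute s = j1: numerator = 1, denominator = 23 + j10.
|H(j1)| = |1| / |23 + j10| = 1 / 25.080 ≈ 0.03987.

|H(j1)| ≈ 0.03987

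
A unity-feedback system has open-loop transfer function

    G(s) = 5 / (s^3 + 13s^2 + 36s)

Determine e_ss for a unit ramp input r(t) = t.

G(s) has one pole at the origin.
This is a Type 1 system. Kv = lim_{s→0} s·G(s) = 5/36.
e_ss = 1/Kv = 1/(5/36) = 36/5 ≈ 7.200.

e_ss = 7.200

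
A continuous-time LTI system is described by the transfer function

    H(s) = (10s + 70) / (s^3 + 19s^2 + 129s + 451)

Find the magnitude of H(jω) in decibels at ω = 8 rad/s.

Substitute s = j8: numerator = 70 + j80, denominator = -765 + j520.
|H(j8)| = |70 + j80| / |-765 + j520| = 106.30 / 925 ≈ 0.1149.
In decibels: 20·log₁₀(0.1149) ≈ -18.8 dB.

|H(j8)|_dB ≈ -18.8 dB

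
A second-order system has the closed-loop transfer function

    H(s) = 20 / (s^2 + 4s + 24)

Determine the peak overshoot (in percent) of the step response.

Comparing s^2 + 4s + 24 to s^2 + 2ζωₙs + ωₙ²: ωₙ = √24 ≈ 4.899 rad/s and ζ = 4/(2·√24) ≈ 0.4082.
%OS = 100·exp(−πζ/√(1−ζ²)) = 100·exp(−π·0.4082/√(1−0.4082²)) ≈ 24.5%.

%OS ≈ 24.5%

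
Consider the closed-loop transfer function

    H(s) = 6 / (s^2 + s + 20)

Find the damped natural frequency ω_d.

Comparing s^2 + s + 20 to s^2 + 2ζωₙs + ωₙ²: ωₙ = √20 ≈ 4.472 rad/s and ζ = 1/(2·√20) ≈ 0.1118.
ζωₙ = 1/2 = 0.5, so ω_d = ωₙ√(1−ζ²) = √(ωₙ² − (ζωₙ)²) = √(20 − 0.5²) = √19.75 ≈ 4.444 rad/s.

ω_d ≈ 4.444 rad/s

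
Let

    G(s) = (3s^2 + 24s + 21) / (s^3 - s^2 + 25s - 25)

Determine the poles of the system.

s = ±5j, 1

The poles are the roots of the denominator s^3 - s^2 + 25s - 25 = 0.
Trying s = 1: the polynomial evaluates to 0, so (s - 1) is a factor.
Dividing out leaves s^2 + 25 = 0.
The quadratic formula then gives s = 0 ± 5j.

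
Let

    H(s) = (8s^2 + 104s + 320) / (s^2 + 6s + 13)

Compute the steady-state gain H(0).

H(0) = 320/13 ≈ 24.62

Set s = 0: H(0) = (320) / (13) = 320/13.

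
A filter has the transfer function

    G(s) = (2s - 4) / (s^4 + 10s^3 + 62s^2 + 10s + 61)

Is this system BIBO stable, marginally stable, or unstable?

marginally stable

The denominator s^4 + 10s^3 + 62s^2 + 10s + 61 factors as (s^2 + 1)(s^2 + 10s + 61), giving poles at s = ±j, -5 ± 6j.
Since the simple pole(s) at s = j, -j lie on the jω-axis with none in the right half-plane, the system is marginally stable.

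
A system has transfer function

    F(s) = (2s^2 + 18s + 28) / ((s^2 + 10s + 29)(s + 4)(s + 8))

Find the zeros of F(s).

Set the numerator to zero: 2s^2 + 18s + 28 = 0, i.e. 2·(s^2 + 9s + 14) = 0.
Factoring: (s + 7)(s + 2) = 0.

s = -7, -2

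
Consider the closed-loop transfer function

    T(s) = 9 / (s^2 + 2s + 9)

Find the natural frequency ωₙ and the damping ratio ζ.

ωₙ = 3 rad/s, ζ ≈ 0.3333

Compare the denominator to the standard form s^2 + 2ζωₙs + ωₙ².
ωₙ² = 9, so ωₙ = 3 rad/s.
2ζωₙ = 2, so ζ = 2/(2·3) ≈ 0.3333.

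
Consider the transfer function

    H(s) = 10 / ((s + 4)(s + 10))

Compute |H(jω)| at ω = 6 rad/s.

Substitute s = j6: numerator = 10, denominator = 4 + j84.
|H(j6)| = |10| / |4 + j84| = 10 / 84.095 ≈ 0.1189.

|H(j6)| ≈ 0.1189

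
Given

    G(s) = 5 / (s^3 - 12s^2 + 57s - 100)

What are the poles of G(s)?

s = 4 + 3j, 4 - 3j, 4

The poles are the roots of the denominator s^3 - 12s^2 + 57s - 100 = 0.
Trying s = 4: the polynomial evaluates to 0, so (s - 4) is a factor.
Dividing out leaves s^2 - 8s + 25 = 0.
The quadratic formula then gives s = 4 ± 3j.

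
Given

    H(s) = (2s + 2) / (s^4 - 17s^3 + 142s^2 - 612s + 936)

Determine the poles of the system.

The poles are the roots of the denominator s^4 - 17s^3 + 142s^2 - 612s + 936 = 0.
Trying s = 6: the polynomial evaluates to 0, so (s - 6) is a factor.
Dividing out leaves s^3 - 11s^2 + 76s - 156 = 0.
This factors further as (s^2 - 8s + 52)(s - 3) = 0.

s = 4 + 6j, 4 - 6j, 6, 3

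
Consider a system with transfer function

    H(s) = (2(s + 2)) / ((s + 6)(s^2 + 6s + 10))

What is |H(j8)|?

|H(j8)| ≈ 0.02283

Substitute s = j8: numerator = 4 + j16, denominator = -708 - j144.
|H(j8)| = |4 + j16| / |-708 - j144| = 16.492 / 722.50 ≈ 0.02283.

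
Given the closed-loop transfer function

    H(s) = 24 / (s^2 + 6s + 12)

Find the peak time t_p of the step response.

Comparing s^2 + 6s + 12 to s^2 + 2ζωₙs + ωₙ²: ωₙ = √12 ≈ 3.464 rad/s and ζ = 6/(2·√12) ≈ 0.8660.
ζωₙ = 6/2 = 3, so ω_d = ωₙ√(1−ζ²) = √(ωₙ² − (ζωₙ)²) = √(12 − 3²) = √3 ≈ 1.732 rad/s.
t_p = π/ω_d = π/1.732 ≈ 1.814 s.

t_p ≈ 1.814 s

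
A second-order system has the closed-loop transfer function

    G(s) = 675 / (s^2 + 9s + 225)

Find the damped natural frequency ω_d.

ω_d ≈ 14.31 rad/s

Comparing s^2 + 9s + 225 to s^2 + 2ζωₙs + ωₙ²: ωₙ = 15 rad/s and ζ = 9/(2·15) = 0.3.
ζωₙ = 9/2 = 4.5, so ω_d = ωₙ√(1−ζ²) = √(ωₙ² − (ζωₙ)²) = √(225 − 4.5²) = √204.75 ≈ 14.31 rad/s.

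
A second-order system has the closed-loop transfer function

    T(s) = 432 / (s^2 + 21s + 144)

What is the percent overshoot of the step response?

Comparing s^2 + 21s + 144 to s^2 + 2ζωₙs + ωₙ²: ωₙ = 12 rad/s and ζ = 21/(2·12) = 0.875.
%OS = 100·exp(−πζ/√(1−ζ²)) = 100·exp(−π·0.875/√(1−0.875²)) ≈ 0.342%.

%OS ≈ 0.342%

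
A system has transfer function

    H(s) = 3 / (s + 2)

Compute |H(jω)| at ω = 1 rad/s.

|H(j1)| ≈ 1.342

Substitute s = j1: numerator = 3, denominator = 2 + j1.
|H(j1)| = |3| / |2 + j1| = 3 / 2.2361 ≈ 1.342.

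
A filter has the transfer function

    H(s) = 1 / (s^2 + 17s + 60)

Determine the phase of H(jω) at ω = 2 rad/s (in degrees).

At s = j2: numerator = 1, denominator = 56 + j34.
∠H = ∠num − ∠den = 0° − (31.264°) = -31.26°.

∠H(j2) ≈ -31.26°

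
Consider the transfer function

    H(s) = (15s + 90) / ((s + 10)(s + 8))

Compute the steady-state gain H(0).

Set s = 0: H(0) = (90) / (80) = 9/8.

H(0) = 9/8 ≈ 1.125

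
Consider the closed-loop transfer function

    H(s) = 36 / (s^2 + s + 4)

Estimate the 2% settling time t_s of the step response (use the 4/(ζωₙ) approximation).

t_s ≈ 8 s

Comparing s^2 + s + 4 to s^2 + 2ζωₙs + ωₙ²: ωₙ = 2 rad/s and ζ = 1/(2·2) = 0.25.
ζωₙ = 1/2 = 0.5, so t_s ≈ 4/(ζωₙ) = 4/0.5 = 8 s.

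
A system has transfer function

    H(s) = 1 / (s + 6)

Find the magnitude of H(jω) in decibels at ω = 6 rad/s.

Substitute s = j6: numerator = 1, denominator = 6 + j6.
|H(j6)| = |1| / |6 + j6| = 1 / 8.4853 ≈ 0.1179.
In decibels: 20·log₁₀(0.1179) ≈ -18.6 dB.

|H(j6)|_dB ≈ -18.6 dB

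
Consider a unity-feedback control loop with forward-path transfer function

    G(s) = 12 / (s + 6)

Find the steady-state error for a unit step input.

G(s) has no poles at the origin.
This is a Type 0 system. Kp = lim_{s→0} G(s) = 12/6 = 2.
e_ss = 1/(1 + Kp) = 1/(1 + 2) = 1/3 ≈ 0.3333.

e_ss = 0.3333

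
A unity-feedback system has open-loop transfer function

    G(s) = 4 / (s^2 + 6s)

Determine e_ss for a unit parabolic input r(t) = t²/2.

G(s) has one pole at the origin.
This is a Type 1 system; Ka = lim_{s→0} s^2·G(s) = 0, so the steady-state error for a parabola input is infinite.

e_ss = ∞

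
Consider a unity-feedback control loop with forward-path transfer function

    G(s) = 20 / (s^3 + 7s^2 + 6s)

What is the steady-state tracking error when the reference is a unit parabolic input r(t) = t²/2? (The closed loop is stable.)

G(s) has one pole at the origin.
This is a Type 1 system; Ka = lim_{s→0} s^2·G(s) = 0, so the steady-state error for a parabola input is infinite.

e_ss = ∞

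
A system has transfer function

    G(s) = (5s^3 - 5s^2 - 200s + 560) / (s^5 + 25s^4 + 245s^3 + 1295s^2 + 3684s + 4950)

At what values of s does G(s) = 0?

s = -7, 4, 4

Set the numerator to zero: 5s^3 - 5s^2 - 200s + 560 = 0, i.e. 5·(s^3 - s^2 - 40s + 112) = 0.
Factoring: (s + 7)(s - 4)^2 = 0.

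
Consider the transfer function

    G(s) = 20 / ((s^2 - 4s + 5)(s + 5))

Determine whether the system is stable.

unstable

The poles can be read from the denominator factors: s = 2 ± j, -5.
Since the pole(s) at s = 2 + j, 2 - j lie in the right half-plane, the system is unstable.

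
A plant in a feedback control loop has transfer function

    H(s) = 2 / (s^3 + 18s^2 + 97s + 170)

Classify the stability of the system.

stable

The denominator s^3 + 18s^2 + 97s + 170 factors as (s^2 + 8s + 17)(s + 10), giving poles at s = -4 + j, -4 - j, -10.
Since all poles lie strictly in the left half-plane, the system is stable.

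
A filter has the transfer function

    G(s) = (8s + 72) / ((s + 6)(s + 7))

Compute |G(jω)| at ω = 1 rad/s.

|G(j1)| ≈ 1.684

Substitute s = j1: numerator = 72 + j8, denominator = 41 + j13.
|G(j1)| = |72 + j8| / |41 + j13| = 72.443 / 43.012 ≈ 1.684.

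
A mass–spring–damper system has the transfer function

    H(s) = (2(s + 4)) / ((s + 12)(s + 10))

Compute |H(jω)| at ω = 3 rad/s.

|H(j3)| ≈ 0.07744

Substitute s = j3: numerator = 8 + j6, denominator = 111 + j66.
|H(j3)| = |8 + j6| / |111 + j66| = 10 / 129.14 ≈ 0.07744.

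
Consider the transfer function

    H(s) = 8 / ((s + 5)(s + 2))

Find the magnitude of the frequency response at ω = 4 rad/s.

Substitute s = j4: numerator = 8, denominator = -6 + j28.
|H(j4)| = |8| / |-6 + j28| = 8 / 28.636 ≈ 0.2794.

|H(j4)| ≈ 0.2794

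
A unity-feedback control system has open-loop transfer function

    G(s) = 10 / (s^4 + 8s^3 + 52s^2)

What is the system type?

Type 2

Factor s from the denominator: s^4 + 8s^3 + 52s^2 = s^2·(s^2 + 8s + 52).
There are 2 poles at the origin, so the system is Type 2.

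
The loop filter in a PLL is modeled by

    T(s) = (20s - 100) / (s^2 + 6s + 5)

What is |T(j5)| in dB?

Substitute s = j5: numerator = -100 + j100, denominator = -20 + j30.
|T(j5)| = |-100 + j100| / |-20 + j30| = 141.42 / 36.056 ≈ 3.922.
In decibels: 20·log₁₀(3.922) ≈ 11.9 dB.

|T(j5)|_dB ≈ 11.9 dB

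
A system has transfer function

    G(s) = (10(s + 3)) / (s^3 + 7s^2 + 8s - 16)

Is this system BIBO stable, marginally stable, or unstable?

The denominator s^3 + 7s^2 + 8s - 16 factors as (s + 4)^2(s - 1), giving poles at s = -4, 1, -4.
Since the pole(s) at s = 1 lie in the right half-plane, the system is unstable.

unstable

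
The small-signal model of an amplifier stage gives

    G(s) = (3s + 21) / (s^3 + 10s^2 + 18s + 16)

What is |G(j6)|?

|G(j6)| ≈ 0.07671

Substitute s = j6: numerator = 21 + j18, denominator = -344 - j108.
|G(j6)| = |21 + j18| / |-344 - j108| = 27.659 / 360.56 ≈ 0.07671.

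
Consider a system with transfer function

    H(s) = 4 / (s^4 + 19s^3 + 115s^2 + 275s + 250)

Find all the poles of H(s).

The poles are the roots of the denominator s^4 + 19s^3 + 115s^2 + 275s + 250 = 0.
Trying s = -10: the polynomial evaluates to 0, so (s + 10) is a factor.
Dividing out leaves s^3 + 9s^2 + 25s + 25 = 0.
This factors further as (s^2 + 4s + 5)(s + 5) = 0.

s = -2 + j, -2 - j, -10, -5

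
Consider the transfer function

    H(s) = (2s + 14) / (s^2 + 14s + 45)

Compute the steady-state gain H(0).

Set s = 0: H(0) = (14) / (45) = 14/45.

H(0) = 14/45 ≈ 0.3111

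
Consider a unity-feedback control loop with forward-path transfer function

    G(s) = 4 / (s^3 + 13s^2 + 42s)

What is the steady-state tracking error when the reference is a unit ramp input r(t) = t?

e_ss = 10.50

G(s) has one pole at the origin.
This is a Type 1 system. Kv = lim_{s→0} s·G(s) = 4/42 = 2/21.
e_ss = 1/Kv = 1/(2/21) = 21/2 ≈ 10.50.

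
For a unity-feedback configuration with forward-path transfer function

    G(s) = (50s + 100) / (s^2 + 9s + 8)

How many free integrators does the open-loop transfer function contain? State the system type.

Type 0

The denominator has no factor of s at the origin — no free integrator — so this is a Type 0 system.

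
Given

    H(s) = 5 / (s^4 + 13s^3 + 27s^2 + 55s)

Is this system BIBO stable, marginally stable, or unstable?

The denominator s^4 + 13s^3 + 27s^2 + 55s factors as s(s^2 + 2s + 5)(s + 11), giving poles at s = 0, -1 ± 2j, -11.
Since the simple pole(s) at s = 0 lie on the jω-axis with none in the right half-plane, the system is marginally stable.

marginally stable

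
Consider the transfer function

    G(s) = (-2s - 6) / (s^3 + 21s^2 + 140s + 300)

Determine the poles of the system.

s = -5, -6, -10

The poles are the roots of the denominator s^3 + 21s^2 + 140s + 300 = 0.
Trying s = -5: the polynomial evaluates to 0, so (s + 5) is a factor.
Dividing out leaves s^2 + 16s + 60 = 0.
Factoring the quadratic: (s + 6)(s + 10) = 0.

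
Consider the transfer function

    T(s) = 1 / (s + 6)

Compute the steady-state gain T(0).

At s = 0 each factor (s + a) contributes a and each (s^2 + bs + c) contributes c.
T(0) = 1·1 / ((6)) = 1/6 = 1/6.

T(0) = 1/6 ≈ 0.1667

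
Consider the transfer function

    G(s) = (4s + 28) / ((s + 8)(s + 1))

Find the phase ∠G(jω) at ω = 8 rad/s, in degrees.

At s = j8: numerator = 28 + j32, denominator = -56 + j72.
∠G = ∠num − ∠den = 48.814° − (127.87°) = -79.06°.

∠G(j8) ≈ -79.06°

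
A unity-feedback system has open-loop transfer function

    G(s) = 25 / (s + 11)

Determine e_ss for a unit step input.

e_ss = 0.3056

G(s) has no poles at the origin.
This is a Type 0 system. Kp = lim_{s→0} G(s) = 25/11.
e_ss = 1/(1 + Kp) = 1/(1 + 25/11) = 11/36 ≈ 0.3056.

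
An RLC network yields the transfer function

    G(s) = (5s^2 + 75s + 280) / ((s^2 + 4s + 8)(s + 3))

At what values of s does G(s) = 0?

s = -8, -7

Set the numerator to zero: 5s^2 + 75s + 280 = 0, i.e. 5·(s^2 + 15s + 56) = 0.
Factoring: (s + 8)(s + 7) = 0.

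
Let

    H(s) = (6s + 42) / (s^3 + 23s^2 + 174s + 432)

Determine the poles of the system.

s = -6, -9, -8

The poles are the roots of the denominator s^3 + 23s^2 + 174s + 432 = 0.
Trying s = -6: the polynomial evaluates to 0, so (s + 6) is a factor.
Dividing out leaves s^2 + 17s + 72 = 0.
Factoring the quadratic: (s + 9)(s + 8) = 0.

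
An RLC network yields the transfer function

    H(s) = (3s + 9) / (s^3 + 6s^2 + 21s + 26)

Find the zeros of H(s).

s = -3

Set the numerator to zero: 3s + 9 = 0, i.e. 3·(s + 3) = 0.
So s = -3.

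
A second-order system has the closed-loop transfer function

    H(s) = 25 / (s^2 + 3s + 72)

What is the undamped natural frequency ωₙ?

ωₙ ≈ 8.485 rad/s

Compare the denominator to the standard form s^2 + 2ζωₙs + ωₙ².
ωₙ² = 72, so ωₙ = √72 ≈ 8.485 rad/s.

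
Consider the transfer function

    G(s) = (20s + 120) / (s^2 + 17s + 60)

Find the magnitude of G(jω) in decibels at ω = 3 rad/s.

Substitute s = j3: numerator = 120 + j60, denominator = 51 + j51.
|G(j3)| = |120 + j60| / |51 + j51| = 134.16 / 72.125 ≈ 1.860.
In decibels: 20·log₁₀(1.860) ≈ 5.39 dB.

|G(j3)|_dB ≈ 5.39 dB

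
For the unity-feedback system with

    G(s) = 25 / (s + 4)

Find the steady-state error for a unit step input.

e_ss = 0.1379

G(s) has no poles at the origin.
This is a Type 0 system. Kp = lim_{s→0} G(s) = 25/4.
e_ss = 1/(1 + Kp) = 1/(1 + 25/4) = 4/29 ≈ 0.1379.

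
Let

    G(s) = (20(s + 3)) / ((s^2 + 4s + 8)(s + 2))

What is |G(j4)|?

|G(j4)| = 1.250

Substitute s = j4: numerator = 60 + j80, denominator = -80.
|G(j4)| = |60 + j80| / |-80| = 100 / 80 = 1.250.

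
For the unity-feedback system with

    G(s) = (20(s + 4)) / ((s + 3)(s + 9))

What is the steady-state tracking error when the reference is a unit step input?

G(s) has no poles at the origin.
This is a Type 0 system. Kp = lim_{s→0} G(s) = 80/27.
e_ss = 1/(1 + Kp) = 1/(1 + 80/27) = 27/107 ≈ 0.2523.

e_ss = 0.2523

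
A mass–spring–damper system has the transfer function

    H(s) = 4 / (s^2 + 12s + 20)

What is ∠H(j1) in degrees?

∠H(j1) ≈ -32.28°

At s = j1: numerator = 4, denominator = 19 + j12.
∠H = ∠num − ∠den = 0° − (32.276°) = -32.28°.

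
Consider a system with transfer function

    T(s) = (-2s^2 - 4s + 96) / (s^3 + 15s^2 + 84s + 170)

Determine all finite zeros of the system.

Set the numerator to zero: -2s^2 - 4s + 96 = 0, i.e. -2·(s^2 + 2s - 48) = 0.
Factoring: (s + 8)(s - 6) = 0.

s = -8, 6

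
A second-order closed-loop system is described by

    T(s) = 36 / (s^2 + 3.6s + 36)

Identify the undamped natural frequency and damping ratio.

Compare the denominator to the standard form s^2 + 2ζωₙs + ωₙ².
ωₙ² = 36, so ωₙ = 6 rad/s.
2ζωₙ = 3.6, so ζ = 3.6/(2·6) = 0.3.
With ζ = 0.3 the response is underdamped.

ωₙ = 6 rad/s, ζ = 0.3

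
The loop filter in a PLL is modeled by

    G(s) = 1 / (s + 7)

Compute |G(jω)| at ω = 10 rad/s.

Substitute s = j10: numerator = 1, denominator = 7 + j10.
|G(j10)| = |1| / |7 + j10| = 1 / 12.207 ≈ 0.08192.

|G(j10)| ≈ 0.08192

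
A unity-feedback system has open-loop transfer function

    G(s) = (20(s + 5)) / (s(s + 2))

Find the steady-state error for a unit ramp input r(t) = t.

G(s) has one pole at the origin.
This is a Type 1 system. Kv = lim_{s→0} s·G(s) = 100/2 = 50.
e_ss = 1/Kv = 1/(50) = 1/50 ≈ 0.02000.

e_ss = 0.02000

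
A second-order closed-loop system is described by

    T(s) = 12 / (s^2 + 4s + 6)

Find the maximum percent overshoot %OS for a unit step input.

%OS ≈ 1.18%

Comparing s^2 + 4s + 6 to s^2 + 2ζωₙs + ωₙ²: ωₙ = √6 ≈ 2.449 rad/s and ζ = 4/(2·√6) ≈ 0.8165.
%OS = 100·exp(−πζ/√(1−ζ²)) = 100·exp(−π·0.8165/√(1−0.8165²)) ≈ 1.18%.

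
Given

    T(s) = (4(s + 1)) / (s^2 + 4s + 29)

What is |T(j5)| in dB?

|T(j5)|_dB ≈ 0 dB

Substitute s = j5: numerator = 4 + j20, denominator = 4 + j20.
|T(j5)| = |4 + j20| / |4 + j20| = 20.396 / 20.396 = 1.
In decibels: 20·log₁₀(1) ≈ 0 dB.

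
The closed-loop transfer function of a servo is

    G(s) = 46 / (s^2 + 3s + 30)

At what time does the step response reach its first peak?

t_p ≈ 0.5964 s

Comparing s^2 + 3s + 30 to s^2 + 2ζωₙs + ωₙ²: ωₙ = √30 ≈ 5.477 rad/s and ζ = 3/(2·√30) ≈ 0.2739.
ζωₙ = 3/2 = 1.5, so ω_d = ωₙ√(1−ζ²) = √(ωₙ² − (ζωₙ)²) = √(30 − 1.5²) = √27.75 ≈ 5.268 rad/s.
t_p = π/ω_d = π/5.268 ≈ 0.5964 s.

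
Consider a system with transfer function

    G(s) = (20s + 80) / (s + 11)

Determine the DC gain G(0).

G(0) = 80/11 ≈ 7.273

Set s = 0: G(0) = (80) / (11) = 80/11.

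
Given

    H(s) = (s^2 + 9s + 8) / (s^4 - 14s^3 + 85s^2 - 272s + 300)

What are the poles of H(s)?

The poles are the roots of the denominator s^4 - 14s^3 + 85s^2 - 272s + 300 = 0.
Trying s = 6: the polynomial evaluates to 0, so (s - 6) is a factor.
Dividing out leaves s^3 - 8s^2 + 37s - 50 = 0.
This factors further as (s^2 - 6s + 25)(s - 2) = 0.

s = 6, 3 ± 4j, 2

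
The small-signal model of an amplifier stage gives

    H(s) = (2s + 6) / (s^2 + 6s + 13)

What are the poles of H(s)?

s = -3 ± 2j

The poles are the roots of the denominator s^2 + 6s + 13 = 0.
Using the quadratic formula: s = (-6 ± √(-16))/2 = -3 ± 2j.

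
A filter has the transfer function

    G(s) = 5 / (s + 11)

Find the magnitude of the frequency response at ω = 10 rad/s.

|G(j10)| ≈ 0.3363

Substitute s = j10: numerator = 5, denominator = 11 + j10.
|G(j10)| = |5| / |11 + j10| = 5 / 14.866 ≈ 0.3363.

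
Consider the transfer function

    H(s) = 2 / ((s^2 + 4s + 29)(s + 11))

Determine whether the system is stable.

The poles can be read from the denominator factors: s = -2 ± 5j, -11.
Since all poles lie strictly in the left half-plane, the system is stable.

stable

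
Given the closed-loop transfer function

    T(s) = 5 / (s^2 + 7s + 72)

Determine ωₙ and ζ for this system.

ωₙ ≈ 8.485 rad/s, ζ ≈ 0.4125

Compare the denominator to the standard form s^2 + 2ζωₙs + ωₙ².
ωₙ² = 72, so ωₙ = √72 ≈ 8.485 rad/s.
2ζωₙ = 7, so ζ = 7/(2·√72) ≈ 0.4125.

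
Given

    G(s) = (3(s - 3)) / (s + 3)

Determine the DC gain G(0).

G(0) = -3

At s = 0 each factor (s + a) contributes a and each (s^2 + bs + c) contributes c.
G(0) = 3·(-3) / ((3)) = -9/3 = -3.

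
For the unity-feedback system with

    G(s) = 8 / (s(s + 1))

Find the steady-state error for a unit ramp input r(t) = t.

G(s) has one pole at the origin.
This is a Type 1 system. Kv = lim_{s→0} s·G(s) = 8/1.
e_ss = 1/Kv = 1/(8) = 1/8 ≈ 0.1250.

e_ss = 0.1250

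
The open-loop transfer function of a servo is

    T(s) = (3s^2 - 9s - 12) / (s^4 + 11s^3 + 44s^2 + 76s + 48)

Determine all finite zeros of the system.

Set the numerator to zero: 3s^2 - 9s - 12 = 0, i.e. 3·(s^2 - 3s - 4) = 0.
Factoring: (s - 4)(s + 1) = 0.

s = 4, -1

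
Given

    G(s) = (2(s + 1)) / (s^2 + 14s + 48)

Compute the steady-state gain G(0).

Set s = 0: G(0) = (2) / (48) = 1/24.

G(0) = 1/24 ≈ 0.04167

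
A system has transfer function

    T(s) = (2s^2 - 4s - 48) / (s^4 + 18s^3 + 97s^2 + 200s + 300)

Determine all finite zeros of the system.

s = 6, -4

Set the numerator to zero: 2s^2 - 4s - 48 = 0, i.e. 2·(s^2 - 2s - 24) = 0.
Factoring: (s - 6)(s + 4) = 0.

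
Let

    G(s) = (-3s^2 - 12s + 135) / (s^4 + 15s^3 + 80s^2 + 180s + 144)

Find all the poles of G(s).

s = -6, -3, -2, -4

The poles are the roots of the denominator s^4 + 15s^3 + 80s^2 + 180s + 144 = 0.
Trying s = -6: the polynomial evaluates to 0, so (s + 6) is a factor.
Dividing out leaves s^3 + 9s^2 + 26s + 24 = 0.
This factors further as (s + 3)(s + 2)(s + 4) = 0.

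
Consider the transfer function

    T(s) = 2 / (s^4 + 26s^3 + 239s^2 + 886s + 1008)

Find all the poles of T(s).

The poles are the roots of the denominator s^4 + 26s^3 + 239s^2 + 886s + 1008 = 0.
Trying s = -8: the polynomial evaluates to 0, so (s + 8) is a factor.
Dividing out leaves s^3 + 18s^2 + 95s + 126 = 0.
This factors further as (s + 2)(s + 7)(s + 9) = 0.

s = -8, -2, -7, -9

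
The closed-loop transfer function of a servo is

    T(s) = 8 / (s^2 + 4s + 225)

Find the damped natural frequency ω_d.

ω_d ≈ 14.87 rad/s

Comparing s^2 + 4s + 225 to s^2 + 2ζωₙs + ωₙ²: ωₙ = 15 rad/s and ζ = 4/(2·15) ≈ 0.1333.
ζωₙ = 4/2 = 2, so ω_d = ωₙ√(1−ζ²) = √(ωₙ² − (ζωₙ)²) = √(225 − 2²) = √221 ≈ 14.87 rad/s.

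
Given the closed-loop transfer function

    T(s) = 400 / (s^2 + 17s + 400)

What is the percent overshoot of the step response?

Comparing s^2 + 17s + 400 to s^2 + 2ζωₙs + ωₙ²: ωₙ = 20 rad/s and ζ = 17/(2·20) = 0.425.
%OS = 100·exp(−πζ/√(1−ζ²)) = 100·exp(−π·0.425/√(1−0.425²)) ≈ 22.9%.

%OS ≈ 22.9%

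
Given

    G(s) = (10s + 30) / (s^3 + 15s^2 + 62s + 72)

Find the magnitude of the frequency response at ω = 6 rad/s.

|G(j6)| ≈ 0.1360

Substitute s = j6: numerator = 30 + j60, denominator = -468 + j156.
|G(j6)| = |30 + j60| / |-468 + j156| = 67.082 / 493.32 ≈ 0.1360.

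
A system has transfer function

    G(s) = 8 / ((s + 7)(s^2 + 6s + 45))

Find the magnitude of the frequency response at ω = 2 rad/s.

|G(j2)| ≈ 0.02572

Substitute s = j2: numerator = 8, denominator = 263 + j166.
|G(j2)| = |8| / |263 + j166| = 8 / 311.01 ≈ 0.02572.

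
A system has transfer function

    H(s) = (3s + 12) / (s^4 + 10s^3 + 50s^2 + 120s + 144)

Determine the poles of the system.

The poles are the roots of the denominator s^4 + 10s^3 + 50s^2 + 120s + 144 = 0.
No real roots exist; factor into two real quadratics: (s^2 + 6s + 18)(s^2 + 4s + 8) = 0.
Each quadratic gives a conjugate pair via the quadratic formula.

s = -3 ± 3j, -2 ± 2j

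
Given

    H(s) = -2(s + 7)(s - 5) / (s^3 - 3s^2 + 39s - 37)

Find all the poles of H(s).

The poles are the roots of the denominator s^3 - 3s^2 + 39s - 37 = 0.
Trying s = 1: the polynomial evaluates to 0, so (s - 1) is a factor.
Dividing out leaves s^2 - 2s + 37 = 0.
The quadratic formula then gives s = 1 ± 6j.

s = 1, 1 ± 6j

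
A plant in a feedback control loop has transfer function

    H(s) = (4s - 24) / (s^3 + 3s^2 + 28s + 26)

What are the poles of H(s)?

s = -1 ± 5j, -1

The poles are the roots of the denominator s^3 + 3s^2 + 28s + 26 = 0.
Trying s = -1: the polynomial evaluates to 0, so (s + 1) is a factor.
Dividing out leaves s^2 + 2s + 26 = 0.
The quadratic formula then gives s = -1 ± 5j.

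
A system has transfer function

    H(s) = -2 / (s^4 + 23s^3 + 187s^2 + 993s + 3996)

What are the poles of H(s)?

The poles are the roots of the denominator s^4 + 23s^3 + 187s^2 + 993s + 3996 = 0.
Trying s = -12: the polynomial evaluates to 0, so (s + 12) is a factor.
Dividing out leaves s^3 + 11s^2 + 55s + 333 = 0.
This factors further as (s^2 + 2s + 37)(s + 9) = 0.

s = -1 + 6j, -1 - 6j, -12, -9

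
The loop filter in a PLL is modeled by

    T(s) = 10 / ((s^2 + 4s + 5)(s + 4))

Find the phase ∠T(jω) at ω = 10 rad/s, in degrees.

At s = j10: numerator = 10, denominator = -780 - j790.
∠T = ∠num − ∠den = 0° − (-134.64°) = 134.6°.

∠T(j10) ≈ 134.6°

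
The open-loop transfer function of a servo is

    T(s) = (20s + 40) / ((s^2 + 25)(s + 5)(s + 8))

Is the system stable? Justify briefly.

The poles can be read from the denominator factors: s = 5j, -5j, -5, -8.
Since the simple pole(s) at s = ±5j lie on the jω-axis with none in the right half-plane, the system is marginally stable.

marginally stable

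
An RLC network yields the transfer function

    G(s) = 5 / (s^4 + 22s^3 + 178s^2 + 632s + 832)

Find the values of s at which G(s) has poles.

The poles are the roots of the denominator s^4 + 22s^3 + 178s^2 + 632s + 832 = 0.
Trying s = -8: the polynomial evaluates to 0, so (s + 8) is a factor.
Dividing out leaves s^3 + 14s^2 + 66s + 104 = 0.
This factors further as (s^2 + 10s + 26)(s + 4) = 0.

s = -5 ± j, -8, -4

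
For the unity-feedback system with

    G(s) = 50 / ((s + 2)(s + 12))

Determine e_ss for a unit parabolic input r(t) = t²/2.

G(s) has no poles at the origin.
This is a Type 0 system; Ka = lim_{s→0} s^2·G(s) = 0, so the steady-state error for a parabola input is infinite.

e_ss = ∞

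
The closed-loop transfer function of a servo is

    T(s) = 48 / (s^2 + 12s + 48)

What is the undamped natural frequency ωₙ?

Compare the denominator to the standard form s^2 + 2ζωₙs + ωₙ².
ωₙ² = 48, so ωₙ = √48 ≈ 6.928 rad/s.

ωₙ ≈ 6.928 rad/s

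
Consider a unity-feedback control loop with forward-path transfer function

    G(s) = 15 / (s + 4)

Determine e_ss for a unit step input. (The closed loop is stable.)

G(s) has no poles at the origin.
This is a Type 0 system. Kp = lim_{s→0} G(s) = 15/4.
e_ss = 1/(1 + Kp) = 1/(1 + 15/4) = 4/19 ≈ 0.2105.

e_ss = 0.2105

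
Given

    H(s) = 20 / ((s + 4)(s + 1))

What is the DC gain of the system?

At s = 0 each factor (s + a) contributes a and each (s^2 + bs + c) contributes c.
H(0) = 20·1 / ((4) · (1)) = 20/4 = 5.

H(0) = 5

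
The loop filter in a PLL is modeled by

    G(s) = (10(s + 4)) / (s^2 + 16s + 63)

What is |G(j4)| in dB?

|G(j4)|_dB ≈ -2.95 dB

Substitute s = j4: numerator = 40 + j40, denominator = 47 + j64.
|G(j4)| = |40 + j40| / |47 + j64| = 56.569 / 79.404 ≈ 0.7124.
In decibels: 20·log₁₀(0.7124) ≈ -2.95 dB.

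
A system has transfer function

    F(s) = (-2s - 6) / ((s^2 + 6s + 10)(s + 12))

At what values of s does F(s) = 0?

Set the numerator to zero: -2s - 6 = 0, i.e. -2·(s + 3) = 0.
So s = -3.

s = -3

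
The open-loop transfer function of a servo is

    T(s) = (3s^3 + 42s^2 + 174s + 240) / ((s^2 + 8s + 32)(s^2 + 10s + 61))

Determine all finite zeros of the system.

s = -8, -3 + j, -3 - j

Set the numerator to zero: 3s^3 + 42s^2 + 174s + 240 = 0, i.e. 3·(s^3 + 14s^2 + 58s + 80) = 0.
Factoring: (s + 8)(s^2 + 6s + 10) = 0.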